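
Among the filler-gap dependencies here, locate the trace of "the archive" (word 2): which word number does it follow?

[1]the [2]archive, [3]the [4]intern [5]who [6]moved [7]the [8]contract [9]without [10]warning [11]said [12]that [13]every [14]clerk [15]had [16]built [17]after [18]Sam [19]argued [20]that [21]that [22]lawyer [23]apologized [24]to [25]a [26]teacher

The displaced element is "the archive" (word 2).
It is linked across 1 clause boundary (that).
It functions as the direct object of "built", so the gap sits immediately after word 16 ("built").
Base order: The intern who moved the contract without warning said that every clerk had built the archive after Sam argued that that lawyer apologized to a teacher.

16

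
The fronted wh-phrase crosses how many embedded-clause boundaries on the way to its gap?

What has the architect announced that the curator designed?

1

"what" is extracted from the object of "designed".
Boundaries crossed, outermost first: [that] — 1 in total.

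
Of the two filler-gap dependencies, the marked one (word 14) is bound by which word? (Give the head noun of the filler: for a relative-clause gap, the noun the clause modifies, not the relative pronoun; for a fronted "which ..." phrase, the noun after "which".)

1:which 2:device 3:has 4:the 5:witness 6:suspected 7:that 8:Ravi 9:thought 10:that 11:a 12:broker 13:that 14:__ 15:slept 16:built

12

The marked gap is inside the relative clause, the subject of "slept".
Its filler is the head noun "broker" (via "that"), at word 12.
(The other dependency links word 2 to a gap after word 16.)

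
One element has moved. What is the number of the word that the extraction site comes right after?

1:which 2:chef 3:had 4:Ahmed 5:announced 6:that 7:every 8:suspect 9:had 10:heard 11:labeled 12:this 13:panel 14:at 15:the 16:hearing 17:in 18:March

10

The displaced element is "which chef" (word 2).
It is linked across 2 clause boundaries (that → Ø).
It functions as the subject of "labeled", so the gap sits immediately after word 10 ("heard").
Base order: Ahmed had announced that every suspect had heard that which chef labeled this panel at the hearing in March.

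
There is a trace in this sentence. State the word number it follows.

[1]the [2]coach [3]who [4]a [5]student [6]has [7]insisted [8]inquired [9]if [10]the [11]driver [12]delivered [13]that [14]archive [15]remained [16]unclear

7

The displaced element is "the coach" (word 2).
It is linked across 1 clause boundary (Ø).
It functions as the subject of "inquired", so the gap sits immediately after word 7 ("insisted").
Base order: A student has insisted the coach inquired if the driver delivered that archive.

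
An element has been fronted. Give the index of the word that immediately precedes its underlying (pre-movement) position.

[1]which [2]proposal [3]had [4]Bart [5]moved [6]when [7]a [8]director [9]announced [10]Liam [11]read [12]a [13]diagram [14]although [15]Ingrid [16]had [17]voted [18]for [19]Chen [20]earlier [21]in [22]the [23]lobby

The displaced element is "which proposal" (word 2).
It functions as the direct object of "moved", so the gap sits immediately after word 5 ("moved").
Base order: Bart had moved which proposal when a director announced Liam read a diagram although Ingrid had voted for Chen earlier in the lobby.

5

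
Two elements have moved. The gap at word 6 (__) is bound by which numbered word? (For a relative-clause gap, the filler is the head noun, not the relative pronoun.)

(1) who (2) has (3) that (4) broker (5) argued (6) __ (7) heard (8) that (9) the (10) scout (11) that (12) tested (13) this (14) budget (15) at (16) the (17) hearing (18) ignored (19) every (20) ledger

1

The marked gap is the subject of "heard".
Its filler is the fronted wh-phrase "who", at word 1.
(The other dependency links word 10 to a gap after word 11.)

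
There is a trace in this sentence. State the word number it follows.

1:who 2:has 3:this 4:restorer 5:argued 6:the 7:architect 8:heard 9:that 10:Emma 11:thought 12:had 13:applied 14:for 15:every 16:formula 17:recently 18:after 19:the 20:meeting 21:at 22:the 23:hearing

The displaced element is "who" (word 1).
It is linked across 3 clause boundaries (Ø → that → Ø).
It functions as the subject of "applied", so the gap sits immediately after word 11 ("thought").
Base order: This restorer has argued the architect heard that Emma thought who had applied for every formula recently after the meeting at the hearing.

11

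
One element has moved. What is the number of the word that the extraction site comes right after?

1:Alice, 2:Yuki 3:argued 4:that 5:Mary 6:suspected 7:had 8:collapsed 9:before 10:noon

The displaced element is "Alice" (word 1).
It is linked across 2 clause boundaries (that → Ø).
It functions as the subject of "collapsed", so the gap sits immediately after word 6 ("suspected").
Base order: Yuki argued that Mary suspected that Alice had collapsed before noon.

6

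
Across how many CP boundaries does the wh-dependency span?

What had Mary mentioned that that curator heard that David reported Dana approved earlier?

"what" is extracted from the object of "approved".
Boundaries crossed, outermost first: [that], [that], [Ø] — 3 in total.

3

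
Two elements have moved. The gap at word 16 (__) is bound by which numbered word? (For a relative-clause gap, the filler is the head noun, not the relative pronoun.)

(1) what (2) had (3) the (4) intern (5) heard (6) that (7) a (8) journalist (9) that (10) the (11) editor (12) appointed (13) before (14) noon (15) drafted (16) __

The marked gap is the direct object of "drafted".
Its filler is the fronted wh-phrase "what", at word 1.
(The other dependency links word 8 to a gap after word 12.)

1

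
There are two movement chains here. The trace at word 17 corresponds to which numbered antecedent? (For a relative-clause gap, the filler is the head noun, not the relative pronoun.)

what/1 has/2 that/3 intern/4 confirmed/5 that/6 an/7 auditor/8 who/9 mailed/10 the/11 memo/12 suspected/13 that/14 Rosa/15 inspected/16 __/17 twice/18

1

The marked gap is the direct object of "inspected".
Its filler is the fronted wh-phrase "what", at word 1.
(The other dependency links word 8 to a gap after word 9.)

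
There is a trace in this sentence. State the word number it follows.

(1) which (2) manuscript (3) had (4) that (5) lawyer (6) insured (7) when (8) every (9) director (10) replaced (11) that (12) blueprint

The displaced element is "which manuscript" (word 2).
It functions as the direct object of "insured", so the gap sits immediately after word 6 ("insured").
Base order: That lawyer had insured which manuscript when every director replaced that blueprint.

6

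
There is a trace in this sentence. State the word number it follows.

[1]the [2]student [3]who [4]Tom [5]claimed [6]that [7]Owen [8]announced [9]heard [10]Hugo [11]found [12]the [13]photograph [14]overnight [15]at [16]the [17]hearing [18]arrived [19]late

The displaced element is "the student" (word 2).
It is linked across 2 clause boundaries (that → Ø).
It functions as the subject of "heard", so the gap sits immediately after word 8 ("announced").
Base order: Tom claimed that Owen announced that the student heard Hugo found the photograph overnight at the hearing.

8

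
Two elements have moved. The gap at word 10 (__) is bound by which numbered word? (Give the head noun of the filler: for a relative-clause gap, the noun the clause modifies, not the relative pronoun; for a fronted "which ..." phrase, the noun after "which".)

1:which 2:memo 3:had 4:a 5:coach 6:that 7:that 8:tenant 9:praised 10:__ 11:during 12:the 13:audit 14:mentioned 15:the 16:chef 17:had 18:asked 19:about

The marked gap is inside the relative clause, the direct object of "praised".
Its filler is the head noun "coach" (via "that"), at word 5.
(The other dependency links word 2 to a gap after word 19.)

5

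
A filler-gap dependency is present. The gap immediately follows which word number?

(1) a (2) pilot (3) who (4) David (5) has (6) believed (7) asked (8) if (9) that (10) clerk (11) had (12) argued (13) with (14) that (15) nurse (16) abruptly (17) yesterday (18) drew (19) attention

The displaced element is "a pilot" (word 2).
It is linked across 1 clause boundary (Ø).
It functions as the subject of "asked", so the gap sits immediately after word 6 ("believed").
Base order: David has believed that a pilot asked if that clerk had argued with that nurse abruptly yesterday.

6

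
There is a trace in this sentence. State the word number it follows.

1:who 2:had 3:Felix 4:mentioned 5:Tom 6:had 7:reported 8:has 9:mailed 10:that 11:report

7

The displaced element is "who" (word 1).
It is linked across 2 clause boundaries (Ø → Ø).
It functions as the subject of "mailed", so the gap sits immediately after word 7 ("reported").
Base order: Felix had mentioned Tom had reported that who has mailed that report.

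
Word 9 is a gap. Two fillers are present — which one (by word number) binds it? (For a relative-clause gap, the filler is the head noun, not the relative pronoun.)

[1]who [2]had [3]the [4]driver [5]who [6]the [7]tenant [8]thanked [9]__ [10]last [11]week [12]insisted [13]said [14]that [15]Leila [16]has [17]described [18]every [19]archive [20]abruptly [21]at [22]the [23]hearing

The marked gap is inside the relative clause, the direct object of "thanked".
Its filler is the head noun "driver" (via "who"), at word 4.
(The other dependency links word 1 to a gap after word 12.)

4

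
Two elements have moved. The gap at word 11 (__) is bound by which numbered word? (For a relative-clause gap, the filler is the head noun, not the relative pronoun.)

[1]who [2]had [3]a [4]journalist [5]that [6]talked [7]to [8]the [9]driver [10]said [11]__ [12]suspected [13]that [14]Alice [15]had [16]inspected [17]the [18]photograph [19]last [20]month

1

The marked gap is the subject of "suspected".
Its filler is the fronted wh-phrase "who", at word 1.
(The other dependency links word 4 to a gap after word 5.)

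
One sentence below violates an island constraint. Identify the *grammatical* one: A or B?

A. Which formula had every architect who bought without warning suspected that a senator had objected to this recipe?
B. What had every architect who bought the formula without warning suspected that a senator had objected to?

B

In A, the wh-phrase is extracted from inside a complex-NP island (relative clause) (introduced by "who"), which blocks movement.
In B, the extraction path crosses only that-complement boundaries, which are transparent.
So B is grammatical.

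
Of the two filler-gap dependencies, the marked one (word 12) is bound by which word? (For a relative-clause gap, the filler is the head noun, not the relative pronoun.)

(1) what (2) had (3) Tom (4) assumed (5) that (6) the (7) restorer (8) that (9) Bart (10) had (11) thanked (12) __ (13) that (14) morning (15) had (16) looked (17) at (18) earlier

The marked gap is inside the relative clause, the direct object of "thanked".
Its filler is the head noun "restorer" (via "that"), at word 7.
(The other dependency links word 1 to a gap after word 17.)

7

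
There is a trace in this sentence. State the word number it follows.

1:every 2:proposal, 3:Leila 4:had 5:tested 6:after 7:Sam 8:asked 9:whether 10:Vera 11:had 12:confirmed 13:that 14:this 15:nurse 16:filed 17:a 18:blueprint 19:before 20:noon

5

The displaced element is "every proposal" (word 2).
It functions as the direct object of "tested", so the gap sits immediately after word 5 ("tested").
Base order: Leila had tested every proposal after Sam asked whether Vera had confirmed that this nurse filed a blueprint before noon.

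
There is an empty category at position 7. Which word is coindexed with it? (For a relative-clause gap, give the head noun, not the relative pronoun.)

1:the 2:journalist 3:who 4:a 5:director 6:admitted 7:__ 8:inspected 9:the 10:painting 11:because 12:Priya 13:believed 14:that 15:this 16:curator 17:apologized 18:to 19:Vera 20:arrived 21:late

2

The gap at 7 is the subject of "inspected", inside a relative clause.
The relative pronoun is "who" (word 3); it is bound by the head noun immediately before it.
Its filler is the head noun "journalist", at word 2.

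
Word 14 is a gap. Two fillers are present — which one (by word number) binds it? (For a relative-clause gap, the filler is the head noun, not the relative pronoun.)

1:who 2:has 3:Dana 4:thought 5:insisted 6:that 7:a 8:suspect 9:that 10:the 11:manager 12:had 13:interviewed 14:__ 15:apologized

The marked gap is inside the relative clause, the direct object of "interviewed".
Its filler is the head noun "suspect" (via "that"), at word 8.
(The other dependency links word 1 to a gap after word 4.)

8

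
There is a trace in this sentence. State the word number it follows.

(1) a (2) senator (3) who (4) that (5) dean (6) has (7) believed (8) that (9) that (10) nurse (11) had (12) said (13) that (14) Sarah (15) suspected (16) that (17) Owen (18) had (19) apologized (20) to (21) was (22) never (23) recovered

The displaced element is "a senator" (word 2).
It is linked across 3 clause boundaries (that → that → that).
It functions as the object of the preposition "to" of "apologized", so the gap sits immediately after word 20 ("to").
Base order: That dean has believed that that nurse had said that Sarah suspected that Owen had apologized to a senator.

20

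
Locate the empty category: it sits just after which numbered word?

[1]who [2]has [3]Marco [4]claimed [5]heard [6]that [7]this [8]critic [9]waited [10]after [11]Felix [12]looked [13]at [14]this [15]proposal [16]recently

The displaced element is "who" (word 1).
It is linked across 1 clause boundary (Ø).
It functions as the subject of "heard", so the gap sits immediately after word 4 ("claimed").
Base order: Marco has claimed that who heard that this critic waited after Felix looked at this proposal recently.

4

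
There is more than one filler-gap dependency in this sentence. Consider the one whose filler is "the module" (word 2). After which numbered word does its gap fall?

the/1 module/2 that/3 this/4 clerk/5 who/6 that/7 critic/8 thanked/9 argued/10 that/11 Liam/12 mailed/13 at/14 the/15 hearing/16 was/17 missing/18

The displaced element is "the module" (word 2).
It is linked across 1 clause boundary (that).
It functions as the direct object of "mailed", so the gap sits immediately after word 13 ("mailed").
Base order: This clerk who that critic thanked argued that Liam mailed the module at the hearing.

13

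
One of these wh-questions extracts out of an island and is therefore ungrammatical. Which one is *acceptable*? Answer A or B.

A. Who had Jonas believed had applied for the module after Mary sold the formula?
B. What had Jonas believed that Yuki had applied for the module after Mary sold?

In B, the wh-phrase is extracted from inside an adjunct island (introduced by "after"), which blocks movement.
In A, the extraction path crosses only that-complement boundaries, which are transparent.
So A is grammatical.

A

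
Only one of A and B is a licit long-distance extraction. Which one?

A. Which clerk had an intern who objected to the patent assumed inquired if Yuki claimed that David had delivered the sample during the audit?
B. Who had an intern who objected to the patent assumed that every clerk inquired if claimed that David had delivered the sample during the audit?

In B, the wh-phrase is extracted from inside a wh-island (introduced by "if"), which blocks movement.
In A, the extraction path crosses only that-complement boundaries, which are transparent.
So A is grammatical.

A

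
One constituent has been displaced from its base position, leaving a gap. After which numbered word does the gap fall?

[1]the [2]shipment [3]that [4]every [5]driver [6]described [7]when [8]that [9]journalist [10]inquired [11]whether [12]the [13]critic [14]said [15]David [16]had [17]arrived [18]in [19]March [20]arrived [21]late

6

The displaced element is "the shipment" (word 2).
It functions as the direct object of "described", so the gap sits immediately after word 6 ("described").
Base order: Every driver described the shipment when that journalist inquired whether the critic said David had arrived in March.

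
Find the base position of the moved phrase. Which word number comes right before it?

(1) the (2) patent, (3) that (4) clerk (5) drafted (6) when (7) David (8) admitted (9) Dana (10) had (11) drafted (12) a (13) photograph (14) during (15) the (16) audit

5

The displaced element is "the patent" (word 2).
It functions as the direct object of "drafted", so the gap sits immediately after word 5 ("drafted").
Base order: That clerk drafted the patent when David admitted Dana had drafted a photograph during the audit.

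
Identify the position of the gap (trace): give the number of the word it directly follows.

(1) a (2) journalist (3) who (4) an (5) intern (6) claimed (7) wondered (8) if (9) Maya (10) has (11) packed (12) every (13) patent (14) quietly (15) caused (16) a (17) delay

6

The displaced element is "a journalist" (word 2).
It is linked across 1 clause boundary (Ø).
It functions as the subject of "wondered", so the gap sits immediately after word 6 ("claimed").
Base order: An intern claimed that a journalist wondered if Maya has packed every patent quietly.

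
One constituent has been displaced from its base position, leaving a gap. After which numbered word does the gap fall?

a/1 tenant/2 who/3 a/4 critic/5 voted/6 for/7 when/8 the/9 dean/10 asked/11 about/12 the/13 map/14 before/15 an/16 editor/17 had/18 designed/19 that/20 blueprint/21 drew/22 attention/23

The displaced element is "a tenant" (word 2).
It functions as the object of the preposition "for" of "voted", so the gap sits immediately after word 7 ("for").
Base order: A critic voted for a tenant when the dean asked about the map before an editor had designed that blueprint.

7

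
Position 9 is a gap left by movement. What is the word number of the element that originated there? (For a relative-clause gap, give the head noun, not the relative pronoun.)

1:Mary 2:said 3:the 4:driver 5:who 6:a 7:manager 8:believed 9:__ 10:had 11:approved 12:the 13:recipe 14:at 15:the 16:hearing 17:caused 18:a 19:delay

4

The gap at 9 is the subject of "approved", inside a relative clause.
The relative pronoun is "who" (word 5); it is bound by the head noun immediately before it.
Its filler is the head noun "driver", at word 4.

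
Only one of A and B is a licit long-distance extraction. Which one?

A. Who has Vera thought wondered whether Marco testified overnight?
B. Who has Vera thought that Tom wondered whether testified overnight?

A

In B, the wh-phrase is extracted from inside a wh-island (introduced by "whether"), which blocks movement.
In A, the extraction path crosses only that-complement boundaries, which are transparent.
So A is grammatical.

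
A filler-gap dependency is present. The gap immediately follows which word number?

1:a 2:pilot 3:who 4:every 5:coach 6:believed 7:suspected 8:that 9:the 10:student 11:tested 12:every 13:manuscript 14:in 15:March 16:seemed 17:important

The displaced element is "a pilot" (word 2).
It is linked across 1 clause boundary (Ø).
It functions as the subject of "suspected", so the gap sits immediately after word 6 ("believed").
Base order: Every coach believed that a pilot suspected that the student tested every manuscript in March.

6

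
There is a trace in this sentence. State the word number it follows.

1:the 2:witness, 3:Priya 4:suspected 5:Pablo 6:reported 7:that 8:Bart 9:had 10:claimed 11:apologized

10

The displaced element is "the witness" (word 2).
It is linked across 3 clause boundaries (Ø → that → Ø).
It functions as the subject of "apologized", so the gap sits immediately after word 10 ("claimed").
Base order: Priya suspected Pablo reported that Bart had claimed that the witness apologized.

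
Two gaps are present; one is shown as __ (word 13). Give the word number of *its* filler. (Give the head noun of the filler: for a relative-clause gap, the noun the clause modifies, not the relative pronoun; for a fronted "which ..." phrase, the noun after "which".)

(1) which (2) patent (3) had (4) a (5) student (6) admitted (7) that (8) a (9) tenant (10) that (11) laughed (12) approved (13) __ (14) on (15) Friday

2

The marked gap is the direct object of "approved".
Its filler is the fronted wh-phrase "which patent", at word 2.
(The other dependency links word 9 to a gap after word 10.)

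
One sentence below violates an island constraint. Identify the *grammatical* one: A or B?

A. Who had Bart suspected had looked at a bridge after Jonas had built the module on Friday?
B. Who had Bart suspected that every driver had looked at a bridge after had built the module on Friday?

In B, the wh-phrase is extracted from inside an adjunct island (introduced by "after"), which blocks movement.
In A, the extraction path crosses only that-complement boundaries, which are transparent.
So A is grammatical.

A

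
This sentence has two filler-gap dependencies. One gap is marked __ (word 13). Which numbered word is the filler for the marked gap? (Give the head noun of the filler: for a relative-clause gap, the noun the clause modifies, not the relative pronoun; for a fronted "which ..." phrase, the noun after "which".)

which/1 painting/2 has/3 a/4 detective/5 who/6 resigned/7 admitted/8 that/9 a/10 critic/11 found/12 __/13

The marked gap is the direct object of "found".
Its filler is the fronted wh-phrase "which painting", at word 2.
(The other dependency links word 5 to a gap after word 6.)

2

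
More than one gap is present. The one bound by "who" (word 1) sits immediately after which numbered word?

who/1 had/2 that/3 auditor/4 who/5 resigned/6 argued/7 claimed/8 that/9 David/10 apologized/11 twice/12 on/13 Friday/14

7

The displaced element is "who" (word 1).
It is linked across 1 clause boundary (Ø).
It functions as the subject of "claimed", so the gap sits immediately after word 7 ("argued").
Base order: That auditor who resigned had argued who claimed that David apologized twice on Friday.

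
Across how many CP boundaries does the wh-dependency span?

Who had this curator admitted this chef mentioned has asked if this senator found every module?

2

"who" is extracted from the subject of "asked".
Boundaries crossed, outermost first: [Ø], [Ø] — 2 in total.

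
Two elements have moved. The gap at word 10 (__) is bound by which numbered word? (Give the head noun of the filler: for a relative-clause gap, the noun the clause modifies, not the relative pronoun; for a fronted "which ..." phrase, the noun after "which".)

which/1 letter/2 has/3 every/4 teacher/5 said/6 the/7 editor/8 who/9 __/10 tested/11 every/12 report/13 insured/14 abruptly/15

The marked gap is inside the relative clause, the subject of "tested".
Its filler is the head noun "editor" (via "who"), at word 8.
(The other dependency links word 2 to a gap after word 14.)

8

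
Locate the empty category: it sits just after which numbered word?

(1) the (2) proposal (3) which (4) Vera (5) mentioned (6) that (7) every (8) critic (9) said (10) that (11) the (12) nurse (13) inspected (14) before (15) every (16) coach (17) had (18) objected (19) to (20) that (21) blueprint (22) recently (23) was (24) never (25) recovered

13

The displaced element is "the proposal" (word 2).
It is linked across 2 clause boundaries (that → that).
It functions as the direct object of "inspected", so the gap sits immediately after word 13 ("inspected").
Base order: Vera mentioned that every critic said that the nurse inspected the proposal before every coach had objected to that blueprint recently.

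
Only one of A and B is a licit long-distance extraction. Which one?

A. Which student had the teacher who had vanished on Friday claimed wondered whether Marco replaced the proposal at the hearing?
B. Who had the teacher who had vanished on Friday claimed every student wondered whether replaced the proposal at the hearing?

A

In B, the wh-phrase is extracted from inside a wh-island (introduced by "whether"), which blocks movement.
In A, the extraction path crosses only that-complement boundaries, which are transparent.
So A is grammatical.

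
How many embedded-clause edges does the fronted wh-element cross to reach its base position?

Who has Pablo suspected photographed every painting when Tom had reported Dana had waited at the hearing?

1

"who" is extracted from the subject of "photographed".
Boundaries crossed, outermost first: [Ø] — 1 in total.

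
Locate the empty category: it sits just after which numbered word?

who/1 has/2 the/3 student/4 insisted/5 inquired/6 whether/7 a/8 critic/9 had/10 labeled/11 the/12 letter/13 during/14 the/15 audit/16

5

The displaced element is "who" (word 1).
It is linked across 1 clause boundary (Ø).
It functions as the subject of "inquired", so the gap sits immediately after word 5 ("insisted").
Base order: The student has insisted that who inquired whether a critic had labeled the letter during the audit.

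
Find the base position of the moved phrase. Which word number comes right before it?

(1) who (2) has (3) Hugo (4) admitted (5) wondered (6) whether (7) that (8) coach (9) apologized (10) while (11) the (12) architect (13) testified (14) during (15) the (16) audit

The displaced element is "who" (word 1).
It is linked across 1 clause boundary (Ø).
It functions as the subject of "wondered", so the gap sits immediately after word 4 ("admitted").
Base order: Hugo has admitted that who wondered whether that coach apologized while the architect testified during the audit.

4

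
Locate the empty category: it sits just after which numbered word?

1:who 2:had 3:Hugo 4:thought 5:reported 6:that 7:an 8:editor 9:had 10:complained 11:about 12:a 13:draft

The displaced element is "who" (word 1).
It is linked across 1 clause boundary (Ø).
It functions as the subject of "reported", so the gap sits immediately after word 4 ("thought").
Base order: Hugo had thought that who reported that an editor had complained about a draft.

4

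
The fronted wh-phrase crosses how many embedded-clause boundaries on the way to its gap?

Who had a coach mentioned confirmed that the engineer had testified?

1

"who" is extracted from the subject of "confirmed".
Boundaries crossed, outermost first: [Ø] — 1 in total.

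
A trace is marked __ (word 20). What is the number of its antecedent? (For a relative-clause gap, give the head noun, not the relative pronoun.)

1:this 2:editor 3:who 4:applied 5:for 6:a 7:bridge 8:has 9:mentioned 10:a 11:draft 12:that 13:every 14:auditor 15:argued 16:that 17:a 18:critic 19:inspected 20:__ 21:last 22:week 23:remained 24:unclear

11

The gap at 20 is the object of "inspected", inside a relative clause.
The relative pronoun is "that" (word 12); it is bound by the head noun immediately before it.
Its filler is the head noun "draft", at word 11.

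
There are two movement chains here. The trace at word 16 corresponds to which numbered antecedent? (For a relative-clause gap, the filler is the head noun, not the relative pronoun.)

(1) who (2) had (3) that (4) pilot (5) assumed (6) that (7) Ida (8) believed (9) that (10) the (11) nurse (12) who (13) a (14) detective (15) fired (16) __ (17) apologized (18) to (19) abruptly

The marked gap is inside the relative clause, the direct object of "fired".
Its filler is the head noun "nurse" (via "who"), at word 11.
(The other dependency links word 1 to a gap after word 18.)

11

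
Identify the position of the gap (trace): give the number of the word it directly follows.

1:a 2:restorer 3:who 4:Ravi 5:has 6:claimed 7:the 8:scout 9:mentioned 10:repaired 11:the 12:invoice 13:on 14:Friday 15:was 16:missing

The displaced element is "a restorer" (word 2).
It is linked across 2 clause boundaries (Ø → Ø).
It functions as the subject of "repaired", so the gap sits immediately after word 9 ("mentioned").
Base order: Ravi has claimed the scout mentioned that a restorer repaired the invoice on Friday.

9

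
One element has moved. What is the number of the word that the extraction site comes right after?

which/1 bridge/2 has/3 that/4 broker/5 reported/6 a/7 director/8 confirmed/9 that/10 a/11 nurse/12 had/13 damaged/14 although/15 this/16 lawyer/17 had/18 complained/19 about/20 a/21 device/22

14

The displaced element is "which bridge" (word 2).
It is linked across 2 clause boundaries (Ø → that).
It functions as the direct object of "damaged", so the gap sits immediately after word 14 ("damaged").
Base order: That broker has reported a director confirmed that a nurse had damaged which bridge although this lawyer had complained about a device.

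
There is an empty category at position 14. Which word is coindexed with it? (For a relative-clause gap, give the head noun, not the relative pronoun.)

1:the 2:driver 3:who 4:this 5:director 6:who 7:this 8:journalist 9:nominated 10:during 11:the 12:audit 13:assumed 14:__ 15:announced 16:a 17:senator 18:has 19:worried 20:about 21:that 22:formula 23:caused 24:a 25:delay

2

The gap at 14 is the subject of "announced", inside a relative clause.
The relative pronoun is "who" (word 3); it is bound by the head noun immediately before it.
Its filler is the head noun "driver", at word 2.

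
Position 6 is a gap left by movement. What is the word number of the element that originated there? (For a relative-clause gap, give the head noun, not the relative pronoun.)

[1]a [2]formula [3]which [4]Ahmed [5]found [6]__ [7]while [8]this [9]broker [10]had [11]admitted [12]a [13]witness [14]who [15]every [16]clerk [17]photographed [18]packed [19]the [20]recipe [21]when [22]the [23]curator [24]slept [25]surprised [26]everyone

The gap at 6 is the object of "found", inside a relative clause.
The relative pronoun is "which" (word 3); it is bound by the head noun immediately before it.
Its filler is the head noun "formula", at word 2.

2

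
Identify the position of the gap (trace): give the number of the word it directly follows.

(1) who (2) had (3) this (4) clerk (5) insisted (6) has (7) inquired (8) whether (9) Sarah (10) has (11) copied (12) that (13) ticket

5

The displaced element is "who" (word 1).
It is linked across 1 clause boundary (Ø).
It functions as the subject of "inquired", so the gap sits immediately after word 5 ("insisted").
Base order: This clerk had insisted that who has inquired whether Sarah has copied that ticket.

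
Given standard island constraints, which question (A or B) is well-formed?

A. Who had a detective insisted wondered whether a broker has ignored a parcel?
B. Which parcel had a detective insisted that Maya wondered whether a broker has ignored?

A

In B, the wh-phrase is extracted from inside a wh-island (introduced by "whether"), which blocks movement.
In A, the extraction path crosses only that-complement boundaries, which are transparent.
So A is grammatical.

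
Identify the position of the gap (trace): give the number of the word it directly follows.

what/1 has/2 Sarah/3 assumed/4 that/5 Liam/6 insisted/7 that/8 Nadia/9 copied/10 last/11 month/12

10

The displaced element is "what" (word 1).
It is linked across 2 clause boundaries (that → that).
It functions as the direct object of "copied", so the gap sits immediately after word 10 ("copied").
Base order: Sarah has assumed that Liam insisted that Nadia copied what last month.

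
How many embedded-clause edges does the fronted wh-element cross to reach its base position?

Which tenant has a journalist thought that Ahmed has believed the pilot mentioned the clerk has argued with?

3

"which tenant" is extracted from the PP object of "argued".
Boundaries crossed, outermost first: [that], [Ø], [Ø] — 3 in total.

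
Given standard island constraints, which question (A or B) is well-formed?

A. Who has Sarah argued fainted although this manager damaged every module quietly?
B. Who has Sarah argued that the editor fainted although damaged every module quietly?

In B, the wh-phrase is extracted from inside an adjunct island (introduced by "although"), which blocks movement.
In A, the extraction path crosses only that-complement boundaries, which are transparent.
So A is grammatical.

A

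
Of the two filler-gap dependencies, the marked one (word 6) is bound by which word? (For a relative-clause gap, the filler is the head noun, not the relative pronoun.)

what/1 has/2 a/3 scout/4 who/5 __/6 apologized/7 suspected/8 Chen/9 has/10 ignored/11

The marked gap is inside the relative clause, the subject of "apologized".
Its filler is the head noun "scout" (via "who"), at word 4.
(The other dependency links word 1 to a gap after word 11.)

4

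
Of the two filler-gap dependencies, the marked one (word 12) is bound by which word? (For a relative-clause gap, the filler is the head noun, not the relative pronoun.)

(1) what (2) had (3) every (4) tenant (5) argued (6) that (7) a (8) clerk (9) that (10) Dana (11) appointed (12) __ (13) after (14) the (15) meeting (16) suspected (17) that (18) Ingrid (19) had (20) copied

8

The marked gap is inside the relative clause, the direct object of "appointed".
Its filler is the head noun "clerk" (via "that"), at word 8.
(The other dependency links word 1 to a gap after word 20.)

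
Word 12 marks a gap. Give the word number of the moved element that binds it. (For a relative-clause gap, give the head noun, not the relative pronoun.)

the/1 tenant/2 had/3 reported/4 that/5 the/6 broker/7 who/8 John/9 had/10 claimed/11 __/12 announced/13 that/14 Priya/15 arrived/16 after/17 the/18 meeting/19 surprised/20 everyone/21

The gap at 12 is the subject of "announced", inside a relative clause.
The relative pronoun is "who" (word 8); it is bound by the head noun immediately before it.
Its filler is the head noun "broker", at word 7.

7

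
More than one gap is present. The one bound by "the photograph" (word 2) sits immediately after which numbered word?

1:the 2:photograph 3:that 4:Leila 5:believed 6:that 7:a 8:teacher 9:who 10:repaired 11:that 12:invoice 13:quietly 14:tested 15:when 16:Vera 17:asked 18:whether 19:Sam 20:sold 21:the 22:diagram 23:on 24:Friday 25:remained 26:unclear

The displaced element is "the photograph" (word 2).
It is linked across 1 clause boundary (that).
It functions as the direct object of "tested", so the gap sits immediately after word 14 ("tested").
Base order: Leila believed that a teacher who repaired that invoice quietly tested the photograph when Vera asked whether Sam sold the diagram on Friday.

14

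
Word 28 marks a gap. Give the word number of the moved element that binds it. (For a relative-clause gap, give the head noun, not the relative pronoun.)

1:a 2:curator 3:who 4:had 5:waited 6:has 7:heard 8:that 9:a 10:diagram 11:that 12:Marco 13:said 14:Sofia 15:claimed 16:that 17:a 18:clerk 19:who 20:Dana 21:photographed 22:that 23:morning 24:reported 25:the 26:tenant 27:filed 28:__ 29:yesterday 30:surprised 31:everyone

10

The gap at 28 is the object of "filed", inside a relative clause.
The relative pronoun is "that" (word 11); it is bound by the head noun immediately before it.
Its filler is the head noun "diagram", at word 10.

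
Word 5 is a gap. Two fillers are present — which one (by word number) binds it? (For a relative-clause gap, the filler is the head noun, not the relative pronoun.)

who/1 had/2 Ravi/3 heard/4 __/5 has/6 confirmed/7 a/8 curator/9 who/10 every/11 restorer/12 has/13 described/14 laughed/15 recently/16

1

The marked gap is the subject of "confirmed".
Its filler is the fronted wh-phrase "who", at word 1.
(The other dependency links word 9 to a gap after word 14.)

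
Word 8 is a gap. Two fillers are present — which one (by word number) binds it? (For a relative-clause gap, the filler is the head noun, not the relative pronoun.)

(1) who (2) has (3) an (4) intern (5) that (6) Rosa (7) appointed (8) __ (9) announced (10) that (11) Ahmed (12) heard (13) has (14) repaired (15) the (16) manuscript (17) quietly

The marked gap is inside the relative clause, the direct object of "appointed".
Its filler is the head noun "intern" (via "that"), at word 4.
(The other dependency links word 1 to a gap after word 12.)

4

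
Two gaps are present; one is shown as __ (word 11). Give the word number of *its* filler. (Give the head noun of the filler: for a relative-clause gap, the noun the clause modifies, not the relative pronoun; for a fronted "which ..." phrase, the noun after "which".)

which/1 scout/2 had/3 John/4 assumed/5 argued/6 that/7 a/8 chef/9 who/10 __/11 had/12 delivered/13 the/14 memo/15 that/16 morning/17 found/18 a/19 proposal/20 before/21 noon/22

9

The marked gap is inside the relative clause, the subject of "delivered".
Its filler is the head noun "chef" (via "who"), at word 9.
(The other dependency links word 2 to a gap after word 5.)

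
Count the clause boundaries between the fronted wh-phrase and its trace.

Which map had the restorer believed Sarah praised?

"which map" is extracted from the object of "praised".
Boundaries crossed, outermost first: [Ø] — 1 in total.

1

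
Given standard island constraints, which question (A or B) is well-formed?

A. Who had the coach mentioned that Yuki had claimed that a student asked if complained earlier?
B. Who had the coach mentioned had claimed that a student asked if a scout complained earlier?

In A, the wh-phrase is extracted from inside a wh-island (introduced by "if"), which blocks movement.
In B, the extraction path crosses only that-complement boundaries, which are transparent.
So B is grammatical.

B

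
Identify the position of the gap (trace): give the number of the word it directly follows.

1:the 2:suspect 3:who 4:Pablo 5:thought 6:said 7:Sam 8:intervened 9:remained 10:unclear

5

The displaced element is "the suspect" (word 2).
It is linked across 1 clause boundary (Ø).
It functions as the subject of "said", so the gap sits immediately after word 5 ("thought").
Base order: Pablo thought that the suspect said Sam intervened.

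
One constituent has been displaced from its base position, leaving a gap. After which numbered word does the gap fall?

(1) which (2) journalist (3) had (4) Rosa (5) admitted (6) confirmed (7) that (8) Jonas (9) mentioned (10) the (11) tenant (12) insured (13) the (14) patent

The displaced element is "which journalist" (word 2).
It is linked across 1 clause boundary (Ø).
It functions as the subject of "confirmed", so the gap sits immediately after word 5 ("admitted").
Base order: Rosa had admitted that which journalist confirmed that Jonas mentioned the tenant insured the patent.

5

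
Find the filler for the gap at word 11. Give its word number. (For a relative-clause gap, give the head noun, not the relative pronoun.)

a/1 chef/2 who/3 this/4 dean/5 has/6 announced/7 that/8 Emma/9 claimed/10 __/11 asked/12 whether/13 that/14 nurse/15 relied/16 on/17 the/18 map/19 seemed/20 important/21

The gap at 11 is the subject of "asked", inside a relative clause.
The relative pronoun is "who" (word 3); it is bound by the head noun immediately before it.
Its filler is the head noun "chef", at word 2.

2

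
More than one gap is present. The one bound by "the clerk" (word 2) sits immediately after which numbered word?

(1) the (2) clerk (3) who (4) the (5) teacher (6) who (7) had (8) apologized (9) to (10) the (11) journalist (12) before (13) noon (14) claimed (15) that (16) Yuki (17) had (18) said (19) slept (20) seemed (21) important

The displaced element is "the clerk" (word 2).
It is linked across 2 clause boundaries (that → Ø).
It functions as the subject of "slept", so the gap sits immediately after word 18 ("said").
Base order: The teacher who had apologized to the journalist before noon claimed that Yuki had said that the clerk slept.

18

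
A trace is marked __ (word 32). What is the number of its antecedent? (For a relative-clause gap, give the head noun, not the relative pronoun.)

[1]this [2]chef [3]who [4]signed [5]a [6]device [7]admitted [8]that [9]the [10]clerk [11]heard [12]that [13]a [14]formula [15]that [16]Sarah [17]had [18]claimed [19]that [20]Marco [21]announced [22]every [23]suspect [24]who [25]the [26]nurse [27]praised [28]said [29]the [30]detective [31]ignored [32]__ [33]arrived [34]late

The gap at 32 is the object of "ignored", inside a relative clause.
The relative pronoun is "that" (word 15); it is bound by the head noun immediately before it.
Its filler is the head noun "formula", at word 14.

14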